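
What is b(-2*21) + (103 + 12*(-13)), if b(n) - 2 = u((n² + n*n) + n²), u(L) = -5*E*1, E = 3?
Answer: -66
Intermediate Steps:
u(L) = -15 (u(L) = -5*3*1 = -15*1 = -15)
b(n) = -13 (b(n) = 2 - 15 = -13)
b(-2*21) + (103 + 12*(-13)) = -13 + (103 + 12*(-13)) = -13 + (103 - 156) = -13 - 53 = -66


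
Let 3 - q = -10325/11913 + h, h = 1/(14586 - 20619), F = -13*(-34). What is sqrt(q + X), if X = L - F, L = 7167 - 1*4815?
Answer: sqrt(3042782757592215)/1260897 ≈ 43.748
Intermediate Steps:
F = 442
h = -1/6033 (h = 1/(-6033) = -1/6033 ≈ -0.00016575)
L = 2352 (L = 7167 - 4815 = 2352)
q = 92638675/23957043 (q = 3 - (-10325/11913 - 1/6033) = 3 - 1*(-20767546/23957043) = 3 + 20767546/23957043 = 92638675/23957043 ≈ 3.8669)
X = 1910 (X = 2352 - 1*442 = 2352 - 442 = 1910)
sqrt(q + X) = sqrt(92638675/23957043 + 1910) = sqrt(45850590805/23957043) = sqrt(3042782757592215)/1260897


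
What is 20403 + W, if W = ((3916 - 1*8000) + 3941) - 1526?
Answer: 18734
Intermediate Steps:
W = -1669 (W = ((3916 - 8000) + 3941) - 1526 = (-4084 + 3941) - 1526 = -143 - 1526 = -1669)
20403 + W = 20403 - 1669 = 18734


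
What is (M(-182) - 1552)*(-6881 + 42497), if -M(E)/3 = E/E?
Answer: -55382880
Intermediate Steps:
M(E) = -3 (M(E) = -3*E/E = -3*1 = -3)
(M(-182) - 1552)*(-6881 + 42497) = (-3 - 1552)*(-6881 + 42497) = -1555*35616 = -55382880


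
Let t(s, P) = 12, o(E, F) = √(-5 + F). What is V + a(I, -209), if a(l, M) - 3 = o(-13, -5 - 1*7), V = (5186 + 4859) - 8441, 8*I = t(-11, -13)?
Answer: 1607 + I*√17 ≈ 1607.0 + 4.1231*I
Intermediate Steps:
I = 3/2 (I = (⅛)*12 = 3/2 ≈ 1.5000)
V = 1604 (V = 10045 - 8441 = 1604)
a(l, M) = 3 + I*√17 (a(l, M) = 3 + √(-5 + (-5 - 1*7)) = 3 + √(-5 + (-5 - 7)) = 3 + √(-5 - 12) = 3 + √(-17) = 3 + I*√17)
V + a(I, -209) = 1604 + (3 + I*√17) = 1607 + I*√17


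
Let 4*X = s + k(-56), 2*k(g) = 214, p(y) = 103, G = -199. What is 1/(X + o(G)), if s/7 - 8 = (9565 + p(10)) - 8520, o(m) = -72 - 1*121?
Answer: 4/7427 ≈ 0.00053858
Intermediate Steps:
k(g) = 107 (k(g) = (½)*214 = 107)
o(m) = -193 (o(m) = -72 - 121 = -193)
s = 8092 (s = 56 + 7*((9565 + 103) - 8520) = 56 + 7*(9668 - 8520) = 56 + 7*1148 = 56 + 8036 = 8092)
X = 8199/4 (X = (8092 + 107)/4 = (¼)*8199 = 8199/4 ≈ 2049.8)
1/(X + o(G)) = 1/(8199/4 - 193) = 1/(7427/4) = 4/7427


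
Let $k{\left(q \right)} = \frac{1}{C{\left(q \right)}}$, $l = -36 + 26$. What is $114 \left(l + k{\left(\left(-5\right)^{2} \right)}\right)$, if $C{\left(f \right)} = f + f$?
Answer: $- \frac{28443}{25} \approx -1137.7$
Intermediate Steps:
$l = -10$
$C{\left(f \right)} = 2 f$
$k{\left(q \right)} = \frac{1}{2 q}$
$114 \left(l + k{\left(\left(-5\right)^{2} \right)}\right) = 114 \left(-10 + \frac{1}{2 \left(-5\right)^{2}}\right) = 114 \left(-10 + \frac{1}{2 \cdot 25}\right) = 114 \left(-10 + \frac{1}{2} \cdot \frac{1}{25}\right) = 114 \left(-10 + \frac{1}{50}\right) = 114 \left(- \frac{499}{50}\right) = - \frac{28443}{25}$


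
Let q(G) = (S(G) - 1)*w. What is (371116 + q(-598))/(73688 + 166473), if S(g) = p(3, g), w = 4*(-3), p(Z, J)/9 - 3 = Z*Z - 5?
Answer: 370372/240161 ≈ 1.5422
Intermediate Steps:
p(Z, J) = -18 + 9*Z² (p(Z, J) = 27 + 9*(Z*Z - 5) = 27 + 9*(Z² - 5) = 27 + 9*(-5 + Z²) = 27 + (-45 + 9*Z²) = -18 + 9*Z²)
w = -12
S(g) = 63 (S(g) = -18 + 9*3² = -18 + 9*9 = -18 + 81 = 63)
q(G) = -744 (q(G) = (63 - 1)*(-12) = 62*(-12) = -744)
(371116 + q(-598))/(73688 + 166473) = (371116 - 744)/(73688 + 166473) = 370372/240161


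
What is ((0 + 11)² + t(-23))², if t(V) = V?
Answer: 9604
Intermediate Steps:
((0 + 11)² + t(-23))² = ((0 + 11)² - 23)² = (11² - 23)² = (121 - 23)² = 98² = 9604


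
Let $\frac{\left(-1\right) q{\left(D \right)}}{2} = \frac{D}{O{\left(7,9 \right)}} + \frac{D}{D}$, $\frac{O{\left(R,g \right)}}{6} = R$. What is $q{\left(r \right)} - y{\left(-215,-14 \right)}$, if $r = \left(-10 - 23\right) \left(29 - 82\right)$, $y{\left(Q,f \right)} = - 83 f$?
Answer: $- \frac{8731}{7} \approx -1247.3$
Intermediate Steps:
$O{\left(R,g \right)} = 6 R$
$r = 1749$ ($r = \left(-33\right) \left(-53\right) = 1749$)
$q{\left(D \right)} = -2 - \frac{D}{21}$ ($q{\left(D \right)} = - 2 \left(\frac{D}{6 \cdot 7} + \frac{D}{D}\right) = - 2 \left(\frac{D}{42} + 1\right) = - 2 \left(1 + \frac{D}{42}\right) = -2 - \frac{D}{21}$)
$q{\left(r \right)} - y{\left(-215,-14 \right)} = \left(-2 - \frac{583}{7}\right) - \left(-83\right) \left(-14\right) = \left(-2 - \frac{583}{7}\right) - 1162 = - \frac{597}{7} - 1162 = - \frac{8731}{7}$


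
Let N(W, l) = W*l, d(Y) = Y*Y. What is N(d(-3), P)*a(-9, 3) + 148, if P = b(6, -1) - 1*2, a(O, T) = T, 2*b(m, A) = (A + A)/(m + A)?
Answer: 443/5 ≈ 88.600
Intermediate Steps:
b(m, A) = A/(A + m) (b(m, A) = ((A + A)/(m + A))/2 = ((2*A)/(A + m))/2 = (2*A/(A + m))/2 = A/(A + m))
d(Y) = Y²
P = -11/5 (P = -1/(-1 + 6) - 1*2 = -1/5 - 2 = -1*⅕ - 2 = -⅕ - 2 = -11/5 ≈ -2.2000)
N(d(-3), P)*a(-9, 3) + 148 = ((-3)²*(-11/5))*3 + 148 = (9*(-11/5))*3 + 148 = -99/5*3 + 148 = -297/5 + 148 = 443/5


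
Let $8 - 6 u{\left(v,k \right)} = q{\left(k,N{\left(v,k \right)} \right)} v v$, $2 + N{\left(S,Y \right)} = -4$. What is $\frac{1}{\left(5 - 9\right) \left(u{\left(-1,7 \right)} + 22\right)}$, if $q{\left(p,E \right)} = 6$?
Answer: $- \frac{3}{268} \approx -0.011194$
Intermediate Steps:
$N{\left(S,Y \right)} = -6$ ($N{\left(S,Y \right)} = -2 - 4 = -6$)
$u{\left(v,k \right)} = \frac{4}{3} - v^{2}$ ($u{\left(v,k \right)} = \frac{4}{3} - \frac{6 v v}{6} = \frac{4}{3} - \frac{6 v^{2}}{6} = \frac{4}{3} - v^{2}$)
$\frac{1}{\left(5 - 9\right) \left(u{\left(-1,7 \right)} + 22\right)} = \frac{1}{\left(5 - 9\right) \left(\left(\frac{4}{3} - \left(-1\right)^{2}\right) + 22\right)} = \frac{1}{\left(5 - 9\right) \left(\left(\frac{4}{3} - 1\right) + 22\right)} = \frac{1}{\left(-4\right) \left(\left(\frac{4}{3} - 1\right) + 22\right)} = \frac{1}{\left(-4\right) \left(\frac{1}{3} + 22\right)} = \frac{1}{\left(-4\right) \frac{67}{3}} = \frac{1}{- \frac{268}{3}} = - \frac{3}{268}$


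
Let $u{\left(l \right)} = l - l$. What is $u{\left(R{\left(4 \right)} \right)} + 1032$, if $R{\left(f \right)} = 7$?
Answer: $1032$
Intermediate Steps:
$u{\left(l \right)} = 0$
$u{\left(R{\left(4 \right)} \right)} + 1032 = 0 + 1032 = 1032$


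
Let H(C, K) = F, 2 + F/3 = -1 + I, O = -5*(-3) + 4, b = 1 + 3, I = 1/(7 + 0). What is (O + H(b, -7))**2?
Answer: 5329/49 ≈ 108.76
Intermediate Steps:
I = 1/7 ≈ 0.14286
b = 4
O = 19 (O = 15 + 4 = 19)
F = -60/7 (F = -6 + 3*(-1 + 1/7) = -6 + 3*(-6/7) = -6 - 18/7 = -60/7 ≈ -8.5714)
H(C, K) = -60/7
(O + H(b, -7))**2 = (19 - 60/7)**2 = (73/7)**2 = 5329/49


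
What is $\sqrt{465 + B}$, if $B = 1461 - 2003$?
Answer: $i \sqrt{77} \approx 8.775 i$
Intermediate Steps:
$B = -542$
$\sqrt{465 + B} = \sqrt{465 - 542} = \sqrt{-77} = i \sqrt{77}$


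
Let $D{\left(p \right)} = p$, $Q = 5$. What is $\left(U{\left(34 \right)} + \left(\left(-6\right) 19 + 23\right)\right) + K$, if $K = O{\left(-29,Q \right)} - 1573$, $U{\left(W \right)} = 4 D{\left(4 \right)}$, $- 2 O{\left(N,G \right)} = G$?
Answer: $- \frac{3301}{2} \approx -1650.5$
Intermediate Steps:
$O{\left(N,G \right)} = - \frac{G}{2}$
$U{\left(W \right)} = 16$ ($U{\left(W \right)} = 4 \cdot 4 = 16$)
$K = - \frac{3151}{2}$ ($K = \left(- \frac{1}{2}\right) 5 - 1573 = - \frac{5}{2} - 1573 = - \frac{3151}{2} \approx -1575.5$)
$\left(U{\left(34 \right)} + \left(\left(-6\right) 19 + 23\right)\right) + K = \left(16 + \left(\left(-6\right) 19 + 23\right)\right) - \frac{3151}{2} = \left(16 + \left(-114 + 23\right)\right) - \frac{3151}{2} = \left(16 - 91\right) - \frac{3151}{2} = -75 - \frac{3151}{2} = - \frac{3301}{2}$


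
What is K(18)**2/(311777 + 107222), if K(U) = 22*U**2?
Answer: 50808384/418999 ≈ 121.26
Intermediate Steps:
K(18)**2/(311777 + 107222) = (22*18**2)**2/(311777 + 107222) = (22*324)**2/418999 = 7128**2*(1/418999) = 50808384*(1/418999) = 50808384/418999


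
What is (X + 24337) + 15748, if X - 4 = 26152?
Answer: 66241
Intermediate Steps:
X = 26156 (X = 4 + 26152 = 26156)
(X + 24337) + 15748 = (26156 + 24337) + 15748 = 50493 + 15748 = 66241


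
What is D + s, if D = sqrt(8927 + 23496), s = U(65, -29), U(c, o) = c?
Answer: 65 + sqrt(32423) ≈ 245.06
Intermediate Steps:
s = 65
D = sqrt(32423) ≈ 180.06
D + s = sqrt(32423) + 65 = 65 + sqrt(32423)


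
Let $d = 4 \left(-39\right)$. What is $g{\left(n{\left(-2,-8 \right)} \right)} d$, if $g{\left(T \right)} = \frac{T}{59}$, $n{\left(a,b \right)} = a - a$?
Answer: $0$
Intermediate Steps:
$d = -156$
$n{\left(a,b \right)} = 0$
$g{\left(T \right)} = \frac{T}{59}$ ($g{\left(T \right)} = T \frac{1}{59} = \frac{T}{59}$)
$g{\left(n{\left(-2,-8 \right)} \right)} d = \frac{1}{59} \cdot 0 \left(-156\right) = 0 \left(-156\right) = 0$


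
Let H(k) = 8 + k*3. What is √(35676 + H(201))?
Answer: √36287 ≈ 190.49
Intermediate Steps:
H(k) = 8 + 3*k
√(35676 + H(201)) = √(35676 + (8 + 3*201)) = √(35676 + (8 + 603)) = √(35676 + 611) = √36287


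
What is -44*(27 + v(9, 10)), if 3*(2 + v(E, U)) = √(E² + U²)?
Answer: -1100 - 44*√181/3 ≈ -1297.3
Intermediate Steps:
v(E, U) = -2 + √(E² + U²)/3
-44*(27 + v(9, 10)) = -44*(27 + (-2 + √(9² + 10²)/3)) = -44*(27 + (-2 + √(81 + 100)/3)) = -44*(27 + (-2 + √181/3)) = -44*(25 + √181/3) = -1100 - 44*√181/3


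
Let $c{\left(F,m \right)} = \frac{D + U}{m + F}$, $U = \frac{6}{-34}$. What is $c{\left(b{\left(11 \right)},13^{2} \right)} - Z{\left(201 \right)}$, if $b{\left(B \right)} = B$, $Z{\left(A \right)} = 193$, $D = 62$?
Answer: $- \frac{589529}{3060} \approx -192.66$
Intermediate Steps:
$U = - \frac{3}{17}$ ($U = 6 \left(- \frac{1}{34}\right) = - \frac{3}{17} \approx -0.17647$)
$c{\left(F,m \right)} = \frac{1051}{17 \left(F + m\right)}$ ($c{\left(F,m \right)} = \frac{62 - \frac{3}{17}}{m + F} = \frac{1051}{17 \left(F + m\right)}$)
$c{\left(b{\left(11 \right)},13^{2} \right)} - Z{\left(201 \right)} = \frac{1051}{17 \left(11 + 13^{2}\right)} - 193 = \frac{1051}{17 \left(11 + 169\right)} - 193 = \frac{1051}{17 \cdot 180} - 193 = \frac{1051}{17} \cdot \frac{1}{180} - 193 = \frac{1051}{3060} - 193 = - \frac{589529}{3060}$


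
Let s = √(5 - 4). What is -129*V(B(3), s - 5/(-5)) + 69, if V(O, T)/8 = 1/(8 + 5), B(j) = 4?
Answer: -135/13 ≈ -10.385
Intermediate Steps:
s = 1 (s = √1 = 1)
V(O, T) = 8/13 (V(O, T) = 8/(8 + 5) = 8/13)
-129*V(B(3), s - 5/(-5)) + 69 = -129*8/13 + 69 = -1032/13 + 69 = -135/13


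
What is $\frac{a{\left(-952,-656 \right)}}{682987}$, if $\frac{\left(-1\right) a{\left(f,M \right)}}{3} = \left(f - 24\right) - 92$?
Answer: $\frac{3204}{682987} \approx 0.0046912$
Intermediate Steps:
$a{\left(f,M \right)} = 348 - 3 f$ ($a{\left(f,M \right)} = - 3 \left(\left(f - 24\right) - 92\right) = - 3 \left(\left(-24 + f\right) - 92\right) = - 3 \left(-116 + f\right) = 348 - 3 f$)
$\frac{a{\left(-952,-656 \right)}}{682987} = \frac{348 - -2856}{682987} = \left(348 + 2856\right) \frac{1}{682987} = 3204 \cdot \frac{1}{682987} = \frac{3204}{682987}$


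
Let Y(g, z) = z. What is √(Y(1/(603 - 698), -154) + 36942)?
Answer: 2*√9197 ≈ 191.80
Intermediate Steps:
√(Y(1/(603 - 698), -154) + 36942) = √(-154 + 36942) = √36788 = 2*√9197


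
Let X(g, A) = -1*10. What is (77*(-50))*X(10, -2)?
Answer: 38500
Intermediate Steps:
X(g, A) = -10
(77*(-50))*X(10, -2) = (77*(-50))*(-10) = -3850*(-10) = 38500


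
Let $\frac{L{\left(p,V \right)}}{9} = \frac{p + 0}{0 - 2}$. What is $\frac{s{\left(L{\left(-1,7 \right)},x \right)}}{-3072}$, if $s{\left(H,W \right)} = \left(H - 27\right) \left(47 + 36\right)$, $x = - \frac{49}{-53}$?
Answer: $\frac{1245}{2048} \approx 0.60791$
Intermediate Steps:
$L{\left(p,V \right)} = - \frac{9 p}{2}$ ($L{\left(p,V \right)} = 9 \frac{p + 0}{0 - 2} = 9 \frac{p}{-2} = 9 p \left(- \frac{1}{2}\right) = 9 \left(- \frac{p}{2}\right) = - \frac{9 p}{2}$)
$x = \frac{49}{53}$ ($x = \left(-49\right) \left(- \frac{1}{53}\right) = \frac{49}{53} \approx 0.92453$)
$s{\left(H,W \right)} = -2241 + 83 H$ ($s{\left(H,W \right)} = \left(-27 + H\right) 83 = -2241 + 83 H$)
$\frac{s{\left(L{\left(-1,7 \right)},x \right)}}{-3072} = \frac{-2241 + 83 \left(\left(- \frac{9}{2}\right) \left(-1\right)\right)}{-3072} = \left(-2241 + 83 \cdot \frac{9}{2}\right) \left(- \frac{1}{3072}\right) = \left(-2241 + \frac{747}{2}\right) \left(- \frac{1}{3072}\right) = \left(- \frac{3735}{2}\right) \left(- \frac{1}{3072}\right) = \frac{1245}{2048}$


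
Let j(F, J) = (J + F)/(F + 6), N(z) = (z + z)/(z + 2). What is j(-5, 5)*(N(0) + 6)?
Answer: 0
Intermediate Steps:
N(z) = 2*z/(2 + z) (N(z) = (2*z)/(2 + z) = 2*z/(2 + z))
j(F, J) = (F + J)/(6 + F)
j(-5, 5)*(N(0) + 6) = ((-5 + 5)/(6 - 5))*(2*0/(2 + 0) + 6) = (0/1)*(2*0/2 + 6) = (1*0)*(2*0*(1/2) + 6) = 0*(0 + 6) = 0*6 = 0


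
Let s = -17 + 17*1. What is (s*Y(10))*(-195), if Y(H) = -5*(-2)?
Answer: 0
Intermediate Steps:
Y(H) = 10
s = 0 (s = -17 + 17 = 0)
(s*Y(10))*(-195) = (0*10)*(-195) = 0*(-195) = 0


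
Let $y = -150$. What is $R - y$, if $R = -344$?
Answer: $-194$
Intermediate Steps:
$R - y = -344 - -150 = -344 + 150 = -194$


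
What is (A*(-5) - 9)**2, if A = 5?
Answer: 1156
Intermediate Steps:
(A*(-5) - 9)**2 = (5*(-5) - 9)**2 = (-25 - 9)**2 = (-34)**2 = 1156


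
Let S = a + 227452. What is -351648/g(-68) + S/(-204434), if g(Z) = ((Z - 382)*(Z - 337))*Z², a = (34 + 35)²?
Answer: -226577959513/199399812750 ≈ -1.1363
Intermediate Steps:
a = 4761 (a = 69² = 4761)
g(Z) = Z²*(-382 + Z)*(-337 + Z) (g(Z) = ((-382 + Z)*(-337 + Z))*Z² = Z²*(-382 + Z)*(-337 + Z))
S = 232213 (S = 4761 + 227452 = 232213)
-351648/g(-68) + S/(-204434) = -351648*1/(4624*(128734 + (-68)² - 719*(-68))) + 232213/(-204434) = -351648*1/(4624*(128734 + 4624 + 48892)) + 232213*(-1/204434) = -351648/(4624*182250) - 232213/204434 = -351648/842724000 - 232213/204434 = -351648*1/842724000 - 232213/204434 = -407/975375 - 232213/204434 = -226577959513/199399812750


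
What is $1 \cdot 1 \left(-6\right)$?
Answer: $-6$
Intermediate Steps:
$1 \cdot 1 \left(-6\right) = 1 \left(-6\right) = -6$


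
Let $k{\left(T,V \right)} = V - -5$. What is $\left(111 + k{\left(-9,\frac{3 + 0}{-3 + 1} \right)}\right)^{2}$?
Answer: $\frac{52441}{4} \approx 13110.0$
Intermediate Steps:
$k{\left(T,V \right)} = 5 + V$ ($k{\left(T,V \right)} = V + 5 = 5 + V$)
$\left(111 + k{\left(-9,\frac{3 + 0}{-3 + 1} \right)}\right)^{2} = \left(111 + \left(5 + \frac{3 + 0}{-3 + 1}\right)\right)^{2} = \left(111 + \left(5 + \frac{3}{-2}\right)\right)^{2} = \left(111 + \left(5 + 3 \left(- \frac{1}{2}\right)\right)\right)^{2} = \left(111 + \left(5 - \frac{3}{2}\right)\right)^{2} = \left(111 + \frac{7}{2}\right)^{2} = \left(\frac{229}{2}\right)^{2} = \frac{52441}{4}$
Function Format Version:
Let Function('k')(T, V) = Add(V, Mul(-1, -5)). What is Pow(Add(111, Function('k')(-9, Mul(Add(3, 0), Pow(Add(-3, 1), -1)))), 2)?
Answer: Rational(52441, 4) ≈ 13110.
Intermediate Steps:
Function('k')(T, V) = Add(5, V) (Function('k')(T, V) = Add(V, 5) = Add(5, V))
Pow(Add(111, Function('k')(-9, Mul(Add(3, 0), Pow(Add(-3, 1), -1)))), 2) = Pow(Add(111, Add(5, Mul(Add(3, 0), Pow(Add(-3, 1), -1)))), 2) = Pow(Add(111, Add(5, Mul(3, Pow(-2, -1)))), 2) = Pow(Add(111, Add(5, Mul(3, Rational(-1, 2)))), 2) = Pow(Add(111, Add(5, Rational(-3, 2))), 2) = Pow(Add(111, Rational(7, 2)), 2) = Pow(Rational(229, 2), 2) = Rational(52441, 4)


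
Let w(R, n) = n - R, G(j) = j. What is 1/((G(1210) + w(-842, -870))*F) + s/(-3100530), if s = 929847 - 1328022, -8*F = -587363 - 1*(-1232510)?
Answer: 10121126598157/78811726539654 ≈ 0.12842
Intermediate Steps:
F = -645147/8 (F = -(-587363 - 1*(-1232510))/8 = -(-587363 + 1232510)/8 = -1/8*645147 = -645147/8 ≈ -80643.)
s = -398175
1/((G(1210) + w(-842, -870))*F) + s/(-3100530) = 1/((1210 + (-870 - 1*(-842)))*(-645147/8)) - 398175/(-3100530) = -8/645147/(1210 + (-870 + 842)) - 398175*(-1/3100530) = -8/645147/(1210 - 28) + 26545/206702 = -8/645147/1182 + 26545/206702 = (1/1182)*(-8/645147) + 26545/206702 = -4/381281877 + 26545/206702 = 10121126598157/78811726539654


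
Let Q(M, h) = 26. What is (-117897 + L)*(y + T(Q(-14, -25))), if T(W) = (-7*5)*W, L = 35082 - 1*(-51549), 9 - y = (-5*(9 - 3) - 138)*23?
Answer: -92641158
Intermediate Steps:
y = 3873 (y = 9 - (-5*(9 - 3) - 138)*23 = 9 - (-5*6 - 138)*23 = 9 - (-30 - 138)*23 = 9 - (-168)*23 = 9 - 1*(-3864) = 9 + 3864 = 3873)
L = 86631 (L = 35082 + 51549 = 86631)
T(W) = -35*W
(-117897 + L)*(y + T(Q(-14, -25))) = (-117897 + 86631)*(3873 - 35*26) = -31266*(3873 - 910) = -31266*2963 = -92641158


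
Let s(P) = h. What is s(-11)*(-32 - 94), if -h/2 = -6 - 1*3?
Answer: -2268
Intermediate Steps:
h = 18 (h = -2*(-6 - 1*3) = -2*(-6 - 3) = -2*(-9) = 18)
s(P) = 18
s(-11)*(-32 - 94) = 18*(-32 - 94) = 18*(-126) = -2268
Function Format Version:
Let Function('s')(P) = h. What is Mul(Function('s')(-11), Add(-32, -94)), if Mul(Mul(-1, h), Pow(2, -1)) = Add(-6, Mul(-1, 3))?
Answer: -2268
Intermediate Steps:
h = 18 (h = Mul(-2, Add(-6, Mul(-1, 3))) = Mul(-2, Add(-6, -3)) = Mul(-2, -9) = 18)
Function('s')(P) = 18
Mul(Function('s')(-11), Add(-32, -94)) = Mul(18, Add(-32, -94)) = Mul(18, -126) = -2268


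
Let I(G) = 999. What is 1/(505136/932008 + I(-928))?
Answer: 116501/116447641 ≈ 0.0010005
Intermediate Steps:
1/(505136/932008 + I(-928)) = 1/(505136/932008 + 999) = 1/(505136*(1/932008) + 999) = 1/(63142/116501 + 999) = 1/(116447641/116501) = 116501/116447641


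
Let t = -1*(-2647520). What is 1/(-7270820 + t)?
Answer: -1/4623300 ≈ -2.1630e-7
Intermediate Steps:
t = 2647520
1/(-7270820 + t) = 1/(-7270820 + 2647520) = 1/(-4623300) = -1/4623300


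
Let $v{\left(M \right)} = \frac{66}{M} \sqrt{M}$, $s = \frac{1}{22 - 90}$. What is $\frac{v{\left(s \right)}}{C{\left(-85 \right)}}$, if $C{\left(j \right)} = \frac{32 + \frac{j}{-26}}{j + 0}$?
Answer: $\frac{291720 i \sqrt{17}}{917} \approx 1311.7 i$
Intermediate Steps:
$C{\left(j \right)} = \frac{32 - \frac{j}{26}}{j}$ ($C{\left(j \right)} = \frac{32 + j \left(- \frac{1}{26}\right)}{j} = \frac{32 - \frac{j}{26}}{j}$)
$s = - \frac{1}{68}$ ($s = \frac{1}{-68} = - \frac{1}{68} \approx -0.014706$)
$v{\left(M \right)} = \frac{66}{\sqrt{M}}$
$\frac{v{\left(s \right)}}{C{\left(-85 \right)}} = \frac{66 \frac{1}{\sqrt{- \frac{1}{68}}}}{\frac{1}{26} \frac{1}{-85} \left(832 - -85\right)} = \frac{66 \left(- 2 i \sqrt{17}\right)}{\frac{1}{26} \left(- \frac{1}{85}\right) \left(832 + 85\right)} = \frac{\left(-132\right) i \sqrt{17}}{\frac{1}{26} \left(- \frac{1}{85}\right) 917} = \frac{\left(-132\right) i \sqrt{17}}{- \frac{917}{2210}} = - 132 i \sqrt{17} \left(- \frac{2210}{917}\right) = \frac{291720 i \sqrt{17}}{917}$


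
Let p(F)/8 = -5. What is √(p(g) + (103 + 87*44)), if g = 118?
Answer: √3891 ≈ 62.378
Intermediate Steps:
p(F) = -40 (p(F) = 8*(-5) = -40)
√(p(g) + (103 + 87*44)) = √(-40 + (103 + 87*44)) = √(-40 + (103 + 3828)) = √(-40 + 3931) = √3891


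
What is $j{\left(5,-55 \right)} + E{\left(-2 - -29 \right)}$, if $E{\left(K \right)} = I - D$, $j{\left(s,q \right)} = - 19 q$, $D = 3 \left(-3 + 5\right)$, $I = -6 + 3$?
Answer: $1036$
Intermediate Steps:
$I = -3$
$D = 6$ ($D = 3 \cdot 2 = 6$)
$E{\left(K \right)} = -9$ ($E{\left(K \right)} = -3 - 6 = -9$)
$j{\left(5,-55 \right)} + E{\left(-2 - -29 \right)} = \left(-19\right) \left(-55\right) - 9 = 1045 - 9 = 1036$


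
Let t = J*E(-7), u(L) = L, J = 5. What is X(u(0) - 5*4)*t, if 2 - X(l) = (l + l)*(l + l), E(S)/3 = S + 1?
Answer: 143820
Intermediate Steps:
E(S) = 3 + 3*S (E(S) = 3*(S + 1) = 3*(1 + S) = 3 + 3*S)
t = -90 (t = 5*(3 + 3*(-7)) = 5*(3 - 21) = 5*(-18) = -90)
X(l) = 2 - 4*l² (X(l) = 2 - (l + l)*(l + l) = 2 - 2*l*2*l = 2 - 4*l²)
X(u(0) - 5*4)*t = (2 - 4*(0 - 5*4)²)*(-90) = (2 - 4*(0 - 20)²)*(-90) = (2 - 4*(-20)²)*(-90) = (2 - 4*400)*(-90) = (2 - 1600)*(-90) = -1598*(-90) = 143820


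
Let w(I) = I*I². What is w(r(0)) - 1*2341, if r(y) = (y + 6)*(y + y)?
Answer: -2341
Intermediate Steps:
r(y) = 2*y*(6 + y) (r(y) = (6 + y)*(2*y) = 2*y*(6 + y))
w(I) = I³
w(r(0)) - 1*2341 = (2*0*(6 + 0))³ - 1*2341 = (2*0*6)³ - 2341 = 0³ - 2341 = 0 - 2341 = -2341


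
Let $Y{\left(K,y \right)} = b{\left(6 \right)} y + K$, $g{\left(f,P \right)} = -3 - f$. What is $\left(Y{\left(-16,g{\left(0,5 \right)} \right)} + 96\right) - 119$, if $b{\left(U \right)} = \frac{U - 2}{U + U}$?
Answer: $-40$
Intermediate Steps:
$b{\left(U \right)} = \frac{-2 + U}{2 U}$
$Y{\left(K,y \right)} = K + \frac{y}{3}$ ($Y{\left(K,y \right)} = \frac{-2 + 6}{2 \cdot 6} y + K = \frac{1}{2} \cdot \frac{1}{6} \cdot 4 y + K = \frac{y}{3} + K = K + \frac{y}{3}$)
$\left(Y{\left(-16,g{\left(0,5 \right)} \right)} + 96\right) - 119 = \left(\left(-16 + \frac{-3 - 0}{3}\right) + 96\right) - 119 = \left(\left(-16 + \frac{-3 + 0}{3}\right) + 96\right) - 119 = \left(\left(-16 + \frac{1}{3} \left(-3\right)\right) + 96\right) - 119 = \left(\left(-16 - 1\right) + 96\right) - 119 = \left(-17 + 96\right) - 119 = 79 - 119 = -40$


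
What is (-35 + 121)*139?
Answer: 11954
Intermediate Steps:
(-35 + 121)*139 = 86*139 = 11954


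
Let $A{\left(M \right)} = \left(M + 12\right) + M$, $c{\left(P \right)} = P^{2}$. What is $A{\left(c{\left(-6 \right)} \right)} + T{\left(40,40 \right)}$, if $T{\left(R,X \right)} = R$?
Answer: $124$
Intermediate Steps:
$A{\left(M \right)} = 12 + 2 M$ ($A{\left(M \right)} = \left(12 + M\right) + M = 12 + 2 M$)
$A{\left(c{\left(-6 \right)} \right)} + T{\left(40,40 \right)} = \left(12 + 2 \left(-6\right)^{2}\right) + 40 = \left(12 + 2 \cdot 36\right) + 40 = \left(12 + 72\right) + 40 = 84 + 40 = 124$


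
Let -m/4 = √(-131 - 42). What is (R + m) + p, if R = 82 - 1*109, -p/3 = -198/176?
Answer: -189/8 - 4*I*√173 ≈ -23.625 - 52.612*I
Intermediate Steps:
m = -4*I*√173 (m = -4*√(-131 - 42) = -4*I*√173 ≈ -52.612*I)
p = 27/8 (p = -(-594)/176 = -3*(-9/8) = 27/8 ≈ 3.3750)
R = -27 (R = 82 - 109 = -27)
(R + m) + p = (-27 - 4*I*√173) + 27/8 = -189/8 - 4*I*√173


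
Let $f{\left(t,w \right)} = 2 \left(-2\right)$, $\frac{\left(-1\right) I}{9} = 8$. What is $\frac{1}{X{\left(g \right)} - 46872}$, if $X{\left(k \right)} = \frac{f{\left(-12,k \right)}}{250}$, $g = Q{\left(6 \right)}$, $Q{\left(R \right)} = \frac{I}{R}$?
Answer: $- \frac{125}{5859002} \approx -2.1335 \cdot 10^{-5}$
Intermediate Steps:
$I = -72$ ($I = \left(-9\right) 8 = -72$)
$f{\left(t,w \right)} = -4$
$Q{\left(R \right)} = - \frac{72}{R}$
$g = -12$ ($g = - \frac{72}{6} = \left(-72\right) \frac{1}{6} = -12$)
$X{\left(k \right)} = - \frac{2}{125}$ ($X{\left(k \right)} = - \frac{4}{250} = \left(-4\right) \frac{1}{250} = - \frac{2}{125}$)
$\frac{1}{X{\left(g \right)} - 46872} = \frac{1}{- \frac{2}{125} - 46872} = \frac{1}{- \frac{5859002}{125}} = - \frac{125}{5859002}$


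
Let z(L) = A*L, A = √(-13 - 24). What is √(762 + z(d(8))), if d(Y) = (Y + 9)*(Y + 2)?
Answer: √(762 + 170*I*√37) ≈ 31.988 + 16.163*I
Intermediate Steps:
A = I*√37 (A = √(-37) = I*√37 ≈ 6.0828*I)
d(Y) = (2 + Y)*(9 + Y) (d(Y) = (9 + Y)*(2 + Y) = (2 + Y)*(9 + Y))
z(L) = I*L*√37 (z(L) = (I*√37)*L = I*L*√37)
√(762 + z(d(8))) = √(762 + I*(18 + 8² + 11*8)*√37) = √(762 + I*(18 + 64 + 88)*√37) = √(762 + I*170*√37) = √(762 + 170*I*√37)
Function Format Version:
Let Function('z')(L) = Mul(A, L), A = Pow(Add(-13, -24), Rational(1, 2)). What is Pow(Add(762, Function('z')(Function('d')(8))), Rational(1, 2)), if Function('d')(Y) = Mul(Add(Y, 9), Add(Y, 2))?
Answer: Pow(Add(762, Mul(170, I, Pow(37, Rational(1, 2)))), Rational(1, 2)) ≈ Add(31.988, Mul(16.163, I))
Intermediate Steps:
A = Mul(I, Pow(37, Rational(1, 2))) (A = Pow(-37, Rational(1, 2)) = Mul(I, Pow(37, Rational(1, 2))) ≈ Mul(6.0828, I))
Function('d')(Y) = Mul(Add(2, Y), Add(9, Y)) (Function('d')(Y) = Mul(Add(9, Y), Add(2, Y)) = Mul(Add(2, Y), Add(9, Y)))
Function('z')(L) = Mul(I, L, Pow(37, Rational(1, 2))) (Function('z')(L) = Mul(Mul(I, Pow(37, Rational(1, 2))), L) = Mul(I, L, Pow(37, Rational(1, 2))))
Pow(Add(762, Function('z')(Function('d')(8))), Rational(1, 2)) = Pow(Add(762, Mul(I, Add(18, Pow(8, 2), Mul(11, 8)), Pow(37, Rational(1, 2)))), Rational(1, 2)) = Pow(Add(762, Mul(I, Add(18, 64, 88), Pow(37, Rational(1, 2)))), Rational(1, 2)) = Pow(Add(762, Mul(I, 170, Pow(37, Rational(1, 2)))), Rational(1, 2)) = Pow(Add(762, Mul(170, I, Pow(37, Rational(1, 2)))), Rational(1, 2))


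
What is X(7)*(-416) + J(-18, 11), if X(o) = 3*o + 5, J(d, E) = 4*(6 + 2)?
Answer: -10784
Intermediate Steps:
J(d, E) = 32 (J(d, E) = 4*8 = 32)
X(o) = 5 + 3*o
X(7)*(-416) + J(-18, 11) = (5 + 3*7)*(-416) + 32 = (5 + 21)*(-416) + 32 = 26*(-416) + 32 = -10816 + 32 = -10784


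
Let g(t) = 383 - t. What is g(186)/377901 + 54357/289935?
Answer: 2288742428/12174080715 ≈ 0.18800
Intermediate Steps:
g(186)/377901 + 54357/289935 = (383 - 1*186)/377901 + 54357/289935 = (383 - 186)*(1/377901) + 54357*(1/289935) = 197*(1/377901) + 18119/96645 = 197/377901 + 18119/96645 = 2288742428/12174080715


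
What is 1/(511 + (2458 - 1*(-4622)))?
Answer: 1/7591 ≈ 0.00013173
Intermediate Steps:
1/(511 + (2458 - 1*(-4622))) = 1/(511 + (2458 + 4622)) = 1/(511 + 7080) = 1/7591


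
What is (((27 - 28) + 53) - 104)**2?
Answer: 2704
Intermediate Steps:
(((27 - 28) + 53) - 104)**2 = ((-1 + 53) - 104)**2 = (52 - 104)**2 = (-52)**2 = 2704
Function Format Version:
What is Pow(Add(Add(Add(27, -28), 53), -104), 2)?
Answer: 2704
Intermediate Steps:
Pow(Add(Add(Add(27, -28), 53), -104), 2) = Pow(Add(Add(-1, 53), -104), 2) = Pow(Add(52, -104), 2) = Pow(-52, 2) = 2704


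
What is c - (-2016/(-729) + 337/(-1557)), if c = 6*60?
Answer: 5008961/14013 ≈ 357.45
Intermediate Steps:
c = 360
c - (-2016/(-729) + 337/(-1557)) = 360 - (-2016/(-729) + 337/(-1557)) = 360 - (-2016*(-1/729) + 337*(-1/1557)) = 360 - (224/81 - 337/1557) = 360 - 1*35719/14013 = 360 - 35719/14013 = 5008961/14013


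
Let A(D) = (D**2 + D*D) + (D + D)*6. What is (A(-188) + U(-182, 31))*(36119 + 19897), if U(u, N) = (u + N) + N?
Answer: 3826564992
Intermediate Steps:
U(u, N) = u + 2*N (U(u, N) = (N + u) + N = u + 2*N)
A(D) = 2*D**2 + 12*D (A(D) = (D**2 + D**2) + (2*D)*6 = 2*D**2 + 12*D)
(A(-188) + U(-182, 31))*(36119 + 19897) = (2*(-188)*(6 - 188) + (-182 + 2*31))*(36119 + 19897) = (2*(-188)*(-182) + (-182 + 62))*56016 = (68432 - 120)*56016 = 68312*56016 = 3826564992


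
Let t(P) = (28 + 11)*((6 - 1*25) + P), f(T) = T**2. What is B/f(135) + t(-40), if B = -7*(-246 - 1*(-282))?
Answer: -4659553/2025 ≈ -2301.0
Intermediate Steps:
B = -252 (B = -7*(-246 + 282) = -7*36 = -252)
t(P) = -741 + 39*P (t(P) = 39*((6 - 25) + P) = 39*(-19 + P) = -741 + 39*P)
B/f(135) + t(-40) = -252/(135**2) + (-741 + 39*(-40)) = -252/18225 + (-741 - 1560) = -252*1/18225 - 2301 = -28/2025 - 2301 = -4659553/2025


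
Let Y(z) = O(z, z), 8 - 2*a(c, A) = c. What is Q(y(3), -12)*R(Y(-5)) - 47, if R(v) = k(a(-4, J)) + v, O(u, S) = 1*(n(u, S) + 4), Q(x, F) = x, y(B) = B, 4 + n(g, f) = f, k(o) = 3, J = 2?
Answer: -53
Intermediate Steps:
a(c, A) = 4 - c/2
n(g, f) = -4 + f
O(u, S) = S (O(u, S) = 1*((-4 + S) + 4) = 1*S = S)
Y(z) = z
R(v) = 3 + v
Q(y(3), -12)*R(Y(-5)) - 47 = 3*(3 - 5) - 47 = 3*(-2) - 47 = -6 - 47 = -53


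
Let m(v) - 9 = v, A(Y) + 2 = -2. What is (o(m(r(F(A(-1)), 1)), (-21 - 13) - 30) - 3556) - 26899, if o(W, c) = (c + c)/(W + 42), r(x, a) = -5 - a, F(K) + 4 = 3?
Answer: -1370603/45 ≈ -30458.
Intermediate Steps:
A(Y) = -4 (A(Y) = -2 - 2 = -4)
F(K) = -1 (F(K) = -4 + 3 = -1)
m(v) = 9 + v
o(W, c) = 2*c/(42 + W) (o(W, c) = (2*c)/(42 + W) = 2*c/(42 + W))
(o(m(r(F(A(-1)), 1)), (-21 - 13) - 30) - 3556) - 26899 = (2*((-21 - 13) - 30)/(42 + (9 + (-5 - 1*1))) - 3556) - 26899 = (2*(-34 - 30)/(42 + (9 + (-5 - 1))) - 3556) - 26899 = (2*(-64)/(42 + (9 - 6)) - 3556) - 26899 = (2*(-64)/(42 + 3) - 3556) - 26899 = (2*(-64)/45 - 3556) - 26899 = (2*(-64)*(1/45) - 3556) - 26899 = (-128/45 - 3556) - 26899 = -160148/45 - 26899 = -1370603/45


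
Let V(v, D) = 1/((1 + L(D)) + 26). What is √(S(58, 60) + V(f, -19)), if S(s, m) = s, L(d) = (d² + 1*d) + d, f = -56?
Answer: √284214/70 ≈ 7.6160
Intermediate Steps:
L(d) = d² + 2*d (L(d) = (d² + d) + d = (d + d²) + d = d² + 2*d)
V(v, D) = 1/(27 + D*(2 + D)) (V(v, D) = 1/((1 + D*(2 + D)) + 26) = 1/(27 + D*(2 + D)))
√(S(58, 60) + V(f, -19)) = √(58 + 1/(27 - 19*(2 - 19))) = √(58 + 1/(27 - 19*(-17))) = √(58 + 1/(27 + 323)) = √(58 + 1/350) = √(20301/350) = √284214/70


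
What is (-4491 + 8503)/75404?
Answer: 1003/18851 ≈ 0.053207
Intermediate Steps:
(-4491 + 8503)/75404 = 4012*(1/75404) = 1003/18851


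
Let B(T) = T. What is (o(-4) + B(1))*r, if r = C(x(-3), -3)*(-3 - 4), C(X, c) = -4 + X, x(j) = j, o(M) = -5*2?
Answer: -441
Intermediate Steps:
o(M) = -10
r = 49 (r = (-4 - 3)*(-3 - 4) = -7*(-7) = 49)
(o(-4) + B(1))*r = (-10 + 1)*49 = -9*49 = -441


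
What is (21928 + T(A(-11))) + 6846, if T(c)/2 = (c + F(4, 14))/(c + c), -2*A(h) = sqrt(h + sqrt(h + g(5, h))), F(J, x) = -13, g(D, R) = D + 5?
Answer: 28775 + 26/sqrt(-11 + I) ≈ 28775.0 - 7.8151*I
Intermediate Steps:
g(D, R) = 5 + D
A(h) = -sqrt(h + sqrt(10 + h))/2 (A(h) = -sqrt(h + sqrt(h + (5 + 5)))/2 = -sqrt(h + sqrt(h + 10))/2 = -sqrt(h + sqrt(10 + h))/2)
T(c) = (-13 + c)/c (T(c) = 2*((c - 13)/(c + c)) = 2*((-13 + c)/((2*c))) = 2*((-13 + c)*(1/(2*c))) = 2*((-13 + c)/(2*c)) = (-13 + c)/c)
(21928 + T(A(-11))) + 6846 = (21928 + (-13 - sqrt(-11 + sqrt(10 - 11))/2)/((-sqrt(-11 + sqrt(10 - 11))/2))) + 6846 = (21928 + (-13 - sqrt(-11 + sqrt(-1))/2)/((-sqrt(-11 + sqrt(-1))/2))) + 6846 = (21928 + (-13 - sqrt(-11 + I)/2)/((-sqrt(-11 + I)/2))) + 6846 = (21928 + (-2/sqrt(-11 + I))*(-13 - sqrt(-11 + I)/2)) + 6846 = (21928 - 2*(-13 - sqrt(-11 + I)/2)/sqrt(-11 + I)) + 6846 = 28774 - 2*(-13 - sqrt(-11 + I)/2)/sqrt(-11 + I)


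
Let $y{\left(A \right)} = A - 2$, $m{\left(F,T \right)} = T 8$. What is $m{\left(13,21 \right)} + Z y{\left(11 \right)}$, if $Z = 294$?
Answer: $2814$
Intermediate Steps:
$m{\left(F,T \right)} = 8 T$
$y{\left(A \right)} = -2 + A$
$m{\left(13,21 \right)} + Z y{\left(11 \right)} = 8 \cdot 21 + 294 \left(-2 + 11\right) = 168 + 294 \cdot 9 = 168 + 2646 = 2814$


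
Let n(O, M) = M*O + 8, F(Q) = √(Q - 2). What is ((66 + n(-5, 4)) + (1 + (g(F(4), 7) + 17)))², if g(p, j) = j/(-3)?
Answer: 43681/9 ≈ 4853.4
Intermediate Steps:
F(Q) = √(-2 + Q)
g(p, j) = -j/3 (g(p, j) = j*(-⅓) = -j/3)
n(O, M) = 8 + M*O
((66 + n(-5, 4)) + (1 + (g(F(4), 7) + 17)))² = ((66 + (8 + 4*(-5))) + (1 + (-⅓*7 + 17)))² = ((66 + (8 - 20)) + (1 + (-7/3 + 17)))² = ((66 - 12) + (1 + 44/3))² = (54 + 47/3)² = (209/3)² = 43681/9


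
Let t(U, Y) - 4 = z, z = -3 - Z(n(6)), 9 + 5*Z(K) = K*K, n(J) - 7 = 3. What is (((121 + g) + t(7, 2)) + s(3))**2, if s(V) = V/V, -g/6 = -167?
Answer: 30625156/25 ≈ 1.2250e+6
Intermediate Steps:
g = 1002 (g = -6*(-167) = 1002)
n(J) = 10 (n(J) = 7 + 3 = 10)
Z(K) = -9/5 + K**2/5 (Z(K) = -9/5 + (K*K)/5 = -9/5 + K**2/5)
z = -106/5 (z = -3 - (-9/5 + (1/5)*10**2) = -3 - (-9/5 + (1/5)*100) = -3 - (-9/5 + 20) = -3 - 1*91/5 = -3 - 91/5 = -106/5 ≈ -21.200)
t(U, Y) = -86/5 (t(U, Y) = 4 - 106/5 = -86/5)
s(V) = 1
(((121 + g) + t(7, 2)) + s(3))**2 = (((121 + 1002) - 86/5) + 1)**2 = ((1123 - 86/5) + 1)**2 = (5529/5 + 1)**2 = (5534/5)**2 = 30625156/25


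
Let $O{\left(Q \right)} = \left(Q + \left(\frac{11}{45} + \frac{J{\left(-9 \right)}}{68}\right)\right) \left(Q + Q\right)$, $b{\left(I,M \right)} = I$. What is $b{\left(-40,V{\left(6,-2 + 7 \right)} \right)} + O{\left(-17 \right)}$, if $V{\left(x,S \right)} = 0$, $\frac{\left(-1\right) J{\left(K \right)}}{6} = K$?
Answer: $\frac{22621}{45} \approx 502.69$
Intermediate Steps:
$J{\left(K \right)} = - 6 K$
$O{\left(Q \right)} = 2 Q \left(\frac{1589}{1530} + Q\right)$ ($O{\left(Q \right)} = \left(Q + \left(\frac{11}{45} + \frac{\left(-6\right) \left(-9\right)}{68}\right)\right) \left(Q + Q\right) = \left(Q + \left(11 \cdot \frac{1}{45} + 54 \cdot \frac{1}{68}\right)\right) 2 Q = \left(Q + \left(\frac{11}{45} + \frac{27}{34}\right)\right) 2 Q = \left(Q + \frac{1589}{1530}\right) 2 Q = \left(\frac{1589}{1530} + Q\right) 2 Q = 2 Q \left(\frac{1589}{1530} + Q\right)$)
$b{\left(-40,V{\left(6,-2 + 7 \right)} \right)} + O{\left(-17 \right)} = -40 + \frac{1}{765} \left(-17\right) \left(1589 + 1530 \left(-17\right)\right) = -40 + \frac{1}{765} \left(-17\right) \left(1589 - 26010\right) = -40 + \frac{1}{765} \left(-17\right) \left(-24421\right) = -40 + \frac{24421}{45} = \frac{22621}{45}$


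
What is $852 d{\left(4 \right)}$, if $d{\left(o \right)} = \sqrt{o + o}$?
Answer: $1704 \sqrt{2} \approx 2409.8$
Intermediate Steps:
$d{\left(o \right)} = \sqrt{2} \sqrt{o}$ ($d{\left(o \right)} = \sqrt{2 o} = \sqrt{2} \sqrt{o}$)
$852 d{\left(4 \right)} = 852 \sqrt{2} \sqrt{4} = 852 \sqrt{2} \cdot 2 = 852 \cdot 2 \sqrt{2} = 1704 \sqrt{2}$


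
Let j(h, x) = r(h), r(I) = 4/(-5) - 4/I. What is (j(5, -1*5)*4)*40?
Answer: -256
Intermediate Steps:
r(I) = -4/5 - 4/I (r(I) = 4*(-1/5) - 4/I = -4/5 - 4/I)
j(h, x) = -4/5 - 4/h
(j(5, -1*5)*4)*40 = ((-4/5 - 4/5)*4)*40 = -8/5*4*40 = -32/5*40 = -256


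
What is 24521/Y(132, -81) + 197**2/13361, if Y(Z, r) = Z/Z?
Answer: 327663890/13361 ≈ 24524.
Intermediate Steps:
Y(Z, r) = 1
24521/Y(132, -81) + 197**2/13361 = 24521/1 + 197**2/13361 = 24521*1 + 38809*(1/13361) = 24521 + 38809/13361 = 327663890/13361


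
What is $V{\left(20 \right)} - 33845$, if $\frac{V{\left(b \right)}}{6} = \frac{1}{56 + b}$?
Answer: $- \frac{1286107}{38} \approx -33845.0$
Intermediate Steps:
$V{\left(b \right)} = \frac{6}{56 + b}$
$V{\left(20 \right)} - 33845 = \frac{6}{56 + 20} - 33845 = \frac{6}{76} - 33845 = 6 \cdot \frac{1}{76} - 33845 = \frac{3}{38} - 33845 = - \frac{1286107}{38}$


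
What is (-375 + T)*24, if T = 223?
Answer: -3648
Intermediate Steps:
(-375 + T)*24 = (-375 + 223)*24 = -152*24 = -3648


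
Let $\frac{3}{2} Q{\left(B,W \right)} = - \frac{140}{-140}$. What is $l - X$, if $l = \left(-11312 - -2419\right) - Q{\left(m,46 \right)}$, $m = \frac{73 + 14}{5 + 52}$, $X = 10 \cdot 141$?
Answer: $- \frac{30911}{3} \approx -10304.0$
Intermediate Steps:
$X = 1410$
$m = \frac{29}{19}$ ($m = \frac{87}{57} = 87 \cdot \frac{1}{57} = \frac{29}{19} \approx 1.5263$)
$Q{\left(B,W \right)} = \frac{2}{3}$ ($Q{\left(B,W \right)} = \frac{2 \left(- \frac{140}{-140}\right)}{3} = \frac{2 \left(\left(-140\right) \left(- \frac{1}{140}\right)\right)}{3} = \frac{2}{3} \cdot 1 = \frac{2}{3}$)
$l = - \frac{26681}{3}$ ($l = \left(-11312 - -2419\right) - \frac{2}{3} = \left(-11312 + 2419\right) - \frac{2}{3} = -8893 - \frac{2}{3} = - \frac{26681}{3} \approx -8893.7$)
$l - X = - \frac{26681}{3} - 1410 = - \frac{30911}{3}$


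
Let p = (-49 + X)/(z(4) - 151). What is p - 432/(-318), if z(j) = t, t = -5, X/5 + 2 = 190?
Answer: -11997/2756 ≈ -4.3531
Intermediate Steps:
X = 940 (X = -10 + 5*190 = -10 + 950 = 940)
z(j) = -5
p = -297/52 (p = (-49 + 940)/(-5 - 151) = 891/(-156) = 891*(-1/156) = -297/52 ≈ -5.7115)
p - 432/(-318) = -297/52 - 432/(-318) = -297/52 - 432*(-1)/318 = -297/52 - 1*(-72/53) = -297/52 + 72/53 = -11997/2756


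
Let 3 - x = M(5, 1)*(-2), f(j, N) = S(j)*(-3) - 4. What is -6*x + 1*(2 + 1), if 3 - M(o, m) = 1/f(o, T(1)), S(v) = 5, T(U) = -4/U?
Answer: -981/19 ≈ -51.632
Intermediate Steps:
f(j, N) = -19 (f(j, N) = 5*(-3) - 4 = -15 - 4 = -19)
M(o, m) = 58/19 (M(o, m) = 3 - 1/(-19) = 3 - 1*(-1/19) = 3 + 1/19 = 58/19)
x = 173/19 (x = 3 - 58*(-2)/19 = 3 - 1*(-116/19) = 3 + 116/19 = 173/19 ≈ 9.1053)
-6*x + 1*(2 + 1) = -6*173/19 + 1*(2 + 1) = -1038/19 + 1*3 = -1038/19 + 3 = -981/19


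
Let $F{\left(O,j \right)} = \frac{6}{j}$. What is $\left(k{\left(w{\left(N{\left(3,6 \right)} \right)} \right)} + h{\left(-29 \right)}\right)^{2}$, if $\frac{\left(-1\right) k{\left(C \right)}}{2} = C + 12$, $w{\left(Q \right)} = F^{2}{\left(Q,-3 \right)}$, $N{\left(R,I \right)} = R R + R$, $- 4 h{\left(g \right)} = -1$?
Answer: $\frac{16129}{16} \approx 1008.1$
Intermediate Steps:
$h{\left(g \right)} = \frac{1}{4}$ ($h{\left(g \right)} = \left(- \frac{1}{4}\right) \left(-1\right) = \frac{1}{4}$)
$N{\left(R,I \right)} = R + R^{2}$ ($N{\left(R,I \right)} = R^{2} + R = R + R^{2}$)
$w{\left(Q \right)} = 4$ ($w{\left(Q \right)} = \left(\frac{6}{-3}\right)^{2} = \left(6 \left(- \frac{1}{3}\right)\right)^{2} = \left(-2\right)^{2} = 4$)
$k{\left(C \right)} = -24 - 2 C$ ($k{\left(C \right)} = - 2 \left(C + 12\right) = - 2 \left(12 + C\right) = -24 - 2 C$)
$\left(k{\left(w{\left(N{\left(3,6 \right)} \right)} \right)} + h{\left(-29 \right)}\right)^{2} = \left(\left(-24 - 8\right) + \frac{1}{4}\right)^{2} = \left(-32 + \frac{1}{4}\right)^{2} = \left(- \frac{127}{4}\right)^{2} = \frac{16129}{16}$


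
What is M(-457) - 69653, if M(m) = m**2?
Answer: 139196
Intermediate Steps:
M(-457) - 69653 = (-457)**2 - 69653 = 208849 - 69653 = 139196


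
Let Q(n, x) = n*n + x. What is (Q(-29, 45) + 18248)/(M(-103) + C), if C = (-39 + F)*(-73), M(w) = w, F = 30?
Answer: 9567/277 ≈ 34.538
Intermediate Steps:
Q(n, x) = x + n² (Q(n, x) = n² + x = x + n²)
C = 657 (C = (-39 + 30)*(-73) = -9*(-73) = 657)
(Q(-29, 45) + 18248)/(M(-103) + C) = ((45 + (-29)²) + 18248)/(-103 + 657) = ((45 + 841) + 18248)/554 = (886 + 18248)*(1/554) = 19134*(1/554) = 9567/277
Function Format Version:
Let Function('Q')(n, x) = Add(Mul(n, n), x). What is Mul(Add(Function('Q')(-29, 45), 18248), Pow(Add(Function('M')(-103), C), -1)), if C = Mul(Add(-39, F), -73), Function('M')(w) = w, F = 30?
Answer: Rational(9567, 277) ≈ 34.538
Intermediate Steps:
Function('Q')(n, x) = Add(x, Pow(n, 2)) (Function('Q')(n, x) = Add(Pow(n, 2), x) = Add(x, Pow(n, 2)))
C = 657 (C = Mul(Add(-39, 30), -73) = Mul(-9, -73) = 657)
Mul(Add(Function('Q')(-29, 45), 18248), Pow(Add(Function('M')(-103), C), -1)) = Mul(Add(Add(45, Pow(-29, 2)), 18248), Pow(Add(-103, 657), -1)) = Mul(Add(Add(45, 841), 18248), Pow(554, -1)) = Mul(Add(886, 18248), Rational(1, 554)) = Mul(19134, Rational(1, 554)) = Rational(9567, 277)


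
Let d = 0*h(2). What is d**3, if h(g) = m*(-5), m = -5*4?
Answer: 0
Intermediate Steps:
m = -20
h(g) = 100 (h(g) = -20*(-5) = 100)
d = 0 (d = 0*100 = 0)
d**3 = 0**3 = 0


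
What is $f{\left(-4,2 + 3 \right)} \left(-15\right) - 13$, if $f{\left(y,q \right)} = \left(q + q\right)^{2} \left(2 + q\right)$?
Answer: $-10513$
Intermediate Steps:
$f{\left(y,q \right)} = 4 q^{2} \left(2 + q\right)$ ($f{\left(y,q \right)} = \left(2 q\right)^{2} \left(2 + q\right) = 4 q^{2} \left(2 + q\right)$)
$f{\left(-4,2 + 3 \right)} \left(-15\right) - 13 = 4 \left(2 + 3\right)^{2} \left(2 + \left(2 + 3\right)\right) \left(-15\right) - 13 = 4 \cdot 5^{2} \left(2 + 5\right) \left(-15\right) - 13 = 4 \cdot 25 \cdot 7 \left(-15\right) - 13 = 700 \left(-15\right) - 13 = -10500 - 13 = -10513$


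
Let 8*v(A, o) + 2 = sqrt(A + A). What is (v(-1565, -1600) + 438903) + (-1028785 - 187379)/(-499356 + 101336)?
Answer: 174693288719/398020 + I*sqrt(3130)/8 ≈ 4.3891e+5 + 6.9933*I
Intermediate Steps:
v(A, o) = -1/4 + sqrt(2)*sqrt(A)/8 (v(A, o) = -1/4 + sqrt(A + A)/8 = -1/4 + sqrt(2*A)/8 = -1/4 + (sqrt(2)*sqrt(A))/8 = -1/4 + sqrt(2)*sqrt(A)/8)
(v(-1565, -1600) + 438903) + (-1028785 - 187379)/(-499356 + 101336) = ((-1/4 + sqrt(2)*sqrt(-1565)/8) + 438903) + (-1028785 - 187379)/(-499356 + 101336) = ((-1/4 + sqrt(2)*(I*sqrt(1565))/8) + 438903) - 1216164/(-398020) = ((-1/4 + I*sqrt(3130)/8) + 438903) - 1216164*(-1/398020) = (1755611/4 + I*sqrt(3130)/8) + 304041/99505 = 174693288719/398020 + I*sqrt(3130)/8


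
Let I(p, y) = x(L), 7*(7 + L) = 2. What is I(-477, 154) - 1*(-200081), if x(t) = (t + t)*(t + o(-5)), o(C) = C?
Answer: 9811677/49 ≈ 2.0024e+5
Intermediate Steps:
L = -47/7 (L = -7 + (⅐)*2 = -7 + 2/7 = -47/7 ≈ -6.7143)
x(t) = 2*t*(-5 + t) (x(t) = (t + t)*(t - 5) = (2*t)*(-5 + t) = 2*t*(-5 + t))
I(p, y) = 7708/49 (I(p, y) = 2*(-47/7)*(-5 - 47/7) = 2*(-47/7)*(-82/7) = 7708/49)
I(-477, 154) - 1*(-200081) = 7708/49 - 1*(-200081) = 7708/49 + 200081 = 9811677/49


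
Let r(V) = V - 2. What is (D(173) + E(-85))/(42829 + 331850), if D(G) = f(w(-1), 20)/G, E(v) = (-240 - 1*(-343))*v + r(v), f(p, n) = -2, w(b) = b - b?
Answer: -1529668/64819467 ≈ -0.023599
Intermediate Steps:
w(b) = 0
r(V) = -2 + V
E(v) = -2 + 104*v (E(v) = (-240 - 1*(-343))*v + (-2 + v) = (-240 + 343)*v + (-2 + v) = 103*v + (-2 + v) = -2 + 104*v)
D(G) = -2/G
(D(173) + E(-85))/(42829 + 331850) = (-2/173 + (-2 + 104*(-85)))/(42829 + 331850) = (-2*1/173 + (-2 - 8840))/374679 = (-2/173 - 8842)*(1/374679) = -1529668/173*1/374679 = -1529668/64819467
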